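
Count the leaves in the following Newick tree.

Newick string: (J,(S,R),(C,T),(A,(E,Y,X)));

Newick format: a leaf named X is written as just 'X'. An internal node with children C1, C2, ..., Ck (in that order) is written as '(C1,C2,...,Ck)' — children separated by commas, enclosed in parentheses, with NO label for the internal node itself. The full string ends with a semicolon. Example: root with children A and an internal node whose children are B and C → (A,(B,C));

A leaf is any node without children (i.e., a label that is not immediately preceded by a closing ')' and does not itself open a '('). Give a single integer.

Answer: 9

Derivation:
Newick: (J,(S,R),(C,T),(A,(E,Y,X)));
Scan left-to-right; a leaf is any maximal label run not followed by '(':
  pos 1: leaf 'J' → count = 1
  pos 4: leaf 'S' → count = 2
  pos 6: leaf 'R' → count = 3
  pos 10: leaf 'C' → count = 4
  pos 12: leaf 'T' → count = 5
  pos 16: leaf 'A' → count = 6
  pos 19: leaf 'E' → count = 7
  pos 21: leaf 'Y' → count = 8
  pos 23: leaf 'X' → count = 9
Total leaves: 9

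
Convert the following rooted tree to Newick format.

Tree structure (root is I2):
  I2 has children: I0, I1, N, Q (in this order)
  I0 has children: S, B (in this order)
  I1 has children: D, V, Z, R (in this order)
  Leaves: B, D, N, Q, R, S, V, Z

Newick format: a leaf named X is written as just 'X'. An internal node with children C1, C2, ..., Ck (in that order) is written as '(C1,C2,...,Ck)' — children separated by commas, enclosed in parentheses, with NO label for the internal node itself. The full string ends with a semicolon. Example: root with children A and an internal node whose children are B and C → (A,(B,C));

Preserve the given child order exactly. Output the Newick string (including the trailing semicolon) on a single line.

internal I2 with children ['I0', 'I1', 'N', 'Q']
  internal I0 with children ['S', 'B']
    leaf 'S' → 'S'
    leaf 'B' → 'B'
  → '(S,B)'
  internal I1 with children ['D', 'V', 'Z', 'R']
    leaf 'D' → 'D'
    leaf 'V' → 'V'
    leaf 'Z' → 'Z'
    leaf 'R' → 'R'
  → '(D,V,Z,R)'
  leaf 'N' → 'N'
  leaf 'Q' → 'Q'
→ '((S,B),(D,V,Z,R),N,Q)'
Final: ((S,B),(D,V,Z,R),N,Q);

Answer: ((S,B),(D,V,Z,R),N,Q);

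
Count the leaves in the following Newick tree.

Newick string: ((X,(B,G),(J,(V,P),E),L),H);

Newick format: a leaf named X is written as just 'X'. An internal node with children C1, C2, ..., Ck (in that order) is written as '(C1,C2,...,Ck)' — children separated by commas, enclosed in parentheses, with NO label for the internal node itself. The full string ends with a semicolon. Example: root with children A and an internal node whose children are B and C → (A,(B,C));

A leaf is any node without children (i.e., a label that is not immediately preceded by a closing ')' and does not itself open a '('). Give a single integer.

Answer: 9

Derivation:
Newick: ((X,(B,G),(J,(V,P),E),L),H);
Scan left-to-right; a leaf is any maximal label run not followed by '(':
  pos 2: leaf 'X' → count = 1
  pos 5: leaf 'B' → count = 2
  pos 7: leaf 'G' → count = 3
  pos 11: leaf 'J' → count = 4
  pos 14: leaf 'V' → count = 5
  pos 16: leaf 'P' → count = 6
  pos 19: leaf 'E' → count = 7
  pos 22: leaf 'L' → count = 8
  pos 25: leaf 'H' → count = 9
Total leaves: 9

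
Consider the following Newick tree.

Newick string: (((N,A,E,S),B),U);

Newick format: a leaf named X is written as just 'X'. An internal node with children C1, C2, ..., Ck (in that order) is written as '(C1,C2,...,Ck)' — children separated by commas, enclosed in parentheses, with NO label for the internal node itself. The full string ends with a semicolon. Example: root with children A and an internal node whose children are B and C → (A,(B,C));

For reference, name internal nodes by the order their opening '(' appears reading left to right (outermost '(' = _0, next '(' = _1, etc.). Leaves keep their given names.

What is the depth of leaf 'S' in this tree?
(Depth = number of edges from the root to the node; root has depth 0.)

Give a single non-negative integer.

Answer: 3

Derivation:
Newick: (((N,A,E,S),B),U);
Naming internals by '(' encounter order: outermost '(' = _0, next = _1, ...
Query node: S
Path from root: _0 -> _1 -> _2 -> S
Depth of S: 3 (number of edges from root)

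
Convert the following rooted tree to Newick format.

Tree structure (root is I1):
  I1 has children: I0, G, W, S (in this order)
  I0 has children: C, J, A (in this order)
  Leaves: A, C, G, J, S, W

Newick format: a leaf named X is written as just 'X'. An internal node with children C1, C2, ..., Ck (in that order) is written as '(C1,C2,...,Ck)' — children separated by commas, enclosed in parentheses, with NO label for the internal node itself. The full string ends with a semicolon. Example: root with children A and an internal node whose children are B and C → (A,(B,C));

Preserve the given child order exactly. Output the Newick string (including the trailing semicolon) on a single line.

internal I1 with children ['I0', 'G', 'W', 'S']
  internal I0 with children ['C', 'J', 'A']
    leaf 'C' → 'C'
    leaf 'J' → 'J'
    leaf 'A' → 'A'
  → '(C,J,A)'
  leaf 'G' → 'G'
  leaf 'W' → 'W'
  leaf 'S' → 'S'
→ '((C,J,A),G,W,S)'
Final: ((C,J,A),G,W,S);

Answer: ((C,J,A),G,W,S);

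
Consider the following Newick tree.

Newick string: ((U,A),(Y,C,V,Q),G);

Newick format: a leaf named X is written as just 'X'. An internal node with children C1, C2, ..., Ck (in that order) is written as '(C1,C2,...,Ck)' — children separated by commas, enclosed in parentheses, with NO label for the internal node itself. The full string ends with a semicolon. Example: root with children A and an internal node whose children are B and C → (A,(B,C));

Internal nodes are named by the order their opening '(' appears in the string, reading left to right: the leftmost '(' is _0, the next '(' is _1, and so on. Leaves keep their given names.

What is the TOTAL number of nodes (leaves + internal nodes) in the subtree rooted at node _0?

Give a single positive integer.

Answer: 10

Derivation:
Newick: ((U,A),(Y,C,V,Q),G);
Locate _0: it is the '(' at position 0 (the 1st '(' reading left to right).
Query: subtree rooted at _0
_0: subtree_size = 1 + 9
  _1: subtree_size = 1 + 2
    U: subtree_size = 1 + 0
    A: subtree_size = 1 + 0
  _2: subtree_size = 1 + 4
    Y: subtree_size = 1 + 0
    C: subtree_size = 1 + 0
    V: subtree_size = 1 + 0
    Q: subtree_size = 1 + 0
  G: subtree_size = 1 + 0
Total subtree size of _0: 10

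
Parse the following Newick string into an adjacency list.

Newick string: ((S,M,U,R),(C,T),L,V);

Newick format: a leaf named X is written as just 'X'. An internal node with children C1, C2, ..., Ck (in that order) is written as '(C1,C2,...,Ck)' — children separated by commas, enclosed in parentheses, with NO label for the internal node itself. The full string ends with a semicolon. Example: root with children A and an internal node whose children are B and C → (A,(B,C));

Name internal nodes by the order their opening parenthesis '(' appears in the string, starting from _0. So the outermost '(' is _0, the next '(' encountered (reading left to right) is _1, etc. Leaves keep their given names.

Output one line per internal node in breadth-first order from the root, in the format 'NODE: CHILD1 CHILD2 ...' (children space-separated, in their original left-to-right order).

Answer: _0: _1 _2 L V
_1: S M U R
_2: C T

Derivation:
Input: ((S,M,U,R),(C,T),L,V);
Scanning left-to-right, naming '(' by encounter order:
  pos 0: '(' -> open internal node _0 (depth 1)
  pos 1: '(' -> open internal node _1 (depth 2)
  pos 9: ')' -> close internal node _1 (now at depth 1)
  pos 11: '(' -> open internal node _2 (depth 2)
  pos 15: ')' -> close internal node _2 (now at depth 1)
  pos 20: ')' -> close internal node _0 (now at depth 0)
Total internal nodes: 3
BFS adjacency from root:
  _0: _1 _2 L V
  _1: S M U R
  _2: C T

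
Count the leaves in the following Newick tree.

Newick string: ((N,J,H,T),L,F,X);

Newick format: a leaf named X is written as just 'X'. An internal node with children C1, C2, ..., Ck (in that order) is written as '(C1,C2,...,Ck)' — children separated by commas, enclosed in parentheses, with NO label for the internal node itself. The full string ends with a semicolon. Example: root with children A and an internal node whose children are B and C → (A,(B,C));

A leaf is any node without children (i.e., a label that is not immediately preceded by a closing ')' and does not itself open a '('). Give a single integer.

Answer: 7

Derivation:
Newick: ((N,J,H,T),L,F,X);
Scan left-to-right; a leaf is any maximal label run not followed by '(':
  pos 2: leaf 'N' → count = 1
  pos 4: leaf 'J' → count = 2
  pos 6: leaf 'H' → count = 3
  pos 8: leaf 'T' → count = 4
  pos 11: leaf 'L' → count = 5
  pos 13: leaf 'F' → count = 6
  pos 15: leaf 'X' → count = 7
Total leaves: 7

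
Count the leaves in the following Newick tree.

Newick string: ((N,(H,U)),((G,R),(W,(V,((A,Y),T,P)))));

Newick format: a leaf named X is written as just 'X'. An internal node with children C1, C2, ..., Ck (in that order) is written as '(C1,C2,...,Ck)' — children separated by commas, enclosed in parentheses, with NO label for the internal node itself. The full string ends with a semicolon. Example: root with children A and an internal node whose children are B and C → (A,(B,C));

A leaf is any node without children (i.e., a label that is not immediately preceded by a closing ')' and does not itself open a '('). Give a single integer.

Newick: ((N,(H,U)),((G,R),(W,(V,((A,Y),T,P)))));
Scan left-to-right; a leaf is any maximal label run not followed by '(':
  pos 2: leaf 'N' → count = 1
  pos 5: leaf 'H' → count = 2
  pos 7: leaf 'U' → count = 3
  pos 13: leaf 'G' → count = 4
  pos 15: leaf 'R' → count = 5
  pos 19: leaf 'W' → count = 6
  pos 22: leaf 'V' → count = 7
  pos 26: leaf 'A' → count = 8
  pos 28: leaf 'Y' → count = 9
  pos 31: leaf 'T' → count = 10
  pos 33: leaf 'P' → count = 11
Total leaves: 11

Answer: 11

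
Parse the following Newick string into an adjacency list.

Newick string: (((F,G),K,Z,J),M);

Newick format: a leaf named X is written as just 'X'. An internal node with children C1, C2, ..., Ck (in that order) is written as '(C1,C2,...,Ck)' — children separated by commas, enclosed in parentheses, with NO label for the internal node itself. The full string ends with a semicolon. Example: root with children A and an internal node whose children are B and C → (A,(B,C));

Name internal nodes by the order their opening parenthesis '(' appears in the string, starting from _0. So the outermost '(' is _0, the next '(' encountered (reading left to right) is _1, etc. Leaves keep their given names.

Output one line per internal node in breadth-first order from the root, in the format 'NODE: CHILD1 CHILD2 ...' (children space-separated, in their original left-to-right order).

Answer: _0: _1 M
_1: _2 K Z J
_2: F G

Derivation:
Input: (((F,G),K,Z,J),M);
Scanning left-to-right, naming '(' by encounter order:
  pos 0: '(' -> open internal node _0 (depth 1)
  pos 1: '(' -> open internal node _1 (depth 2)
  pos 2: '(' -> open internal node _2 (depth 3)
  pos 6: ')' -> close internal node _2 (now at depth 2)
  pos 13: ')' -> close internal node _1 (now at depth 1)
  pos 16: ')' -> close internal node _0 (now at depth 0)
Total internal nodes: 3
BFS adjacency from root:
  _0: _1 M
  _1: _2 K Z J
  _2: F G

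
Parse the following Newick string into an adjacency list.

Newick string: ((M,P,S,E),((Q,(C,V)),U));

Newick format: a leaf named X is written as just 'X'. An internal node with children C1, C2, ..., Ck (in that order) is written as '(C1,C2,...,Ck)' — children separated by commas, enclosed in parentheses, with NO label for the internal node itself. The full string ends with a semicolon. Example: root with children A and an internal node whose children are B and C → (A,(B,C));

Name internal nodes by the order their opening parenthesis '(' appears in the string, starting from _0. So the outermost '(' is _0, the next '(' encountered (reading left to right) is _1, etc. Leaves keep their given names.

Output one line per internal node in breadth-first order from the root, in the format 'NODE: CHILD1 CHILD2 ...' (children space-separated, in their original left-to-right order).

Answer: _0: _1 _2
_1: M P S E
_2: _3 U
_3: Q _4
_4: C V

Derivation:
Input: ((M,P,S,E),((Q,(C,V)),U));
Scanning left-to-right, naming '(' by encounter order:
  pos 0: '(' -> open internal node _0 (depth 1)
  pos 1: '(' -> open internal node _1 (depth 2)
  pos 9: ')' -> close internal node _1 (now at depth 1)
  pos 11: '(' -> open internal node _2 (depth 2)
  pos 12: '(' -> open internal node _3 (depth 3)
  pos 15: '(' -> open internal node _4 (depth 4)
  pos 19: ')' -> close internal node _4 (now at depth 3)
  pos 20: ')' -> close internal node _3 (now at depth 2)
  pos 23: ')' -> close internal node _2 (now at depth 1)
  pos 24: ')' -> close internal node _0 (now at depth 0)
Total internal nodes: 5
BFS adjacency from root:
  _0: _1 _2
  _1: M P S E
  _2: _3 U
  _3: Q _4
  _4: C V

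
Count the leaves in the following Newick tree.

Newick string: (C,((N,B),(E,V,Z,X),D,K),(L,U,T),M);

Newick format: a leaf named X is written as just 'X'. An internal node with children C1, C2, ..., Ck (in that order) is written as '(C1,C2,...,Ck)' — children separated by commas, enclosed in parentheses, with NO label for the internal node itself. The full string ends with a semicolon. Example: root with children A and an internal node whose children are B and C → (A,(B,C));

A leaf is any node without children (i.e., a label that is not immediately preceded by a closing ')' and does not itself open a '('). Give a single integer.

Answer: 13

Derivation:
Newick: (C,((N,B),(E,V,Z,X),D,K),(L,U,T),M);
Scan left-to-right; a leaf is any maximal label run not followed by '(':
  pos 1: leaf 'C' → count = 1
  pos 5: leaf 'N' → count = 2
  pos 7: leaf 'B' → count = 3
  pos 11: leaf 'E' → count = 4
  pos 13: leaf 'V' → count = 5
  pos 15: leaf 'Z' → count = 6
  pos 17: leaf 'X' → count = 7
  pos 20: leaf 'D' → count = 8
  pos 22: leaf 'K' → count = 9
  pos 26: leaf 'L' → count = 10
  pos 28: leaf 'U' → count = 11
  pos 30: leaf 'T' → count = 12
  pos 33: leaf 'M' → count = 13
Total leaves: 13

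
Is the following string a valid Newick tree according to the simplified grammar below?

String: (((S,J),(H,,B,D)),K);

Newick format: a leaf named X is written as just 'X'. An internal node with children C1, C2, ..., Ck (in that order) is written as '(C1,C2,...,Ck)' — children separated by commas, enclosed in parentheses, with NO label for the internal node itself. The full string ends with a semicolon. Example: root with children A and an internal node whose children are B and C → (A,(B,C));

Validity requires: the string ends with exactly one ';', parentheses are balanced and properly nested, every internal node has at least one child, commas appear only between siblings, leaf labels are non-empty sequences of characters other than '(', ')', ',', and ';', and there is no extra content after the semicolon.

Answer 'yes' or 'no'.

Input: (((S,J),(H,,B,D)),K);
Paren balance: 4 '(' vs 4 ')' OK
Ends with single ';': True
Full parse: FAILS (empty leaf label at pos 11)
Valid: False

Answer: no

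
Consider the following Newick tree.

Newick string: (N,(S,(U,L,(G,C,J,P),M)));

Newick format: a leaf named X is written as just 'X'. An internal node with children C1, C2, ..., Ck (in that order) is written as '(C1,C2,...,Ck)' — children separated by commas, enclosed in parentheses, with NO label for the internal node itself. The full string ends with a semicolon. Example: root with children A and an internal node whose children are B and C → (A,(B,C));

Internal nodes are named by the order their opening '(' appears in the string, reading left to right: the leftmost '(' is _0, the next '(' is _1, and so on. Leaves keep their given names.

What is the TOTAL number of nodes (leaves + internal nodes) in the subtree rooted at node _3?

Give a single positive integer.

Newick: (N,(S,(U,L,(G,C,J,P),M)));
Locate _3: it is the '(' at position 11 (the 4th '(' reading left to right).
Query: subtree rooted at _3
_3: subtree_size = 1 + 4
  G: subtree_size = 1 + 0
  C: subtree_size = 1 + 0
  J: subtree_size = 1 + 0
  P: subtree_size = 1 + 0
Total subtree size of _3: 5

Answer: 5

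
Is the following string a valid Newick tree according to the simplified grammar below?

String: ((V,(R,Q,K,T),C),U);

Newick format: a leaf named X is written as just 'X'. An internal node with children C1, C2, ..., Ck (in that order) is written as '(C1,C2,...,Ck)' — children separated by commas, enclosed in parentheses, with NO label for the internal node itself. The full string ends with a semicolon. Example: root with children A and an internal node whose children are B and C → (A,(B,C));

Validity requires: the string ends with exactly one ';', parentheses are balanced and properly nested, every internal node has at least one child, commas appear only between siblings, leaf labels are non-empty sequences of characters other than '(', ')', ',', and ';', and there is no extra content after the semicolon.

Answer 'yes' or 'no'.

Answer: yes

Derivation:
Input: ((V,(R,Q,K,T),C),U);
Paren balance: 3 '(' vs 3 ')' OK
Ends with single ';': True
Full parse: OK
Valid: True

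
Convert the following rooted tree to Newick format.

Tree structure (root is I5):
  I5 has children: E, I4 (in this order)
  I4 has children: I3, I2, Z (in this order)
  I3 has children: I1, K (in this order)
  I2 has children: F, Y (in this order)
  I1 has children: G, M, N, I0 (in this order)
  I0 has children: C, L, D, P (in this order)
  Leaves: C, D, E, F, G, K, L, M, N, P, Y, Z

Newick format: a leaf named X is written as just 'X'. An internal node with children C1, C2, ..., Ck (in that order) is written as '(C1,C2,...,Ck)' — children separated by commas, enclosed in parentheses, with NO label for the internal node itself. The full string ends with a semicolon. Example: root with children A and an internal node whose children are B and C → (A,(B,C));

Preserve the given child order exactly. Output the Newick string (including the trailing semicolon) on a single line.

Answer: (E,(((G,M,N,(C,L,D,P)),K),(F,Y),Z));

Derivation:
internal I5 with children ['E', 'I4']
  leaf 'E' → 'E'
  internal I4 with children ['I3', 'I2', 'Z']
    internal I3 with children ['I1', 'K']
      internal I1 with children ['G', 'M', 'N', 'I0']
        leaf 'G' → 'G'
        leaf 'M' → 'M'
        leaf 'N' → 'N'
        internal I0 with children ['C', 'L', 'D', 'P']
          leaf 'C' → 'C'
          leaf 'L' → 'L'
          leaf 'D' → 'D'
          leaf 'P' → 'P'
        → '(C,L,D,P)'
      → '(G,M,N,(C,L,D,P))'
      leaf 'K' → 'K'
    → '((G,M,N,(C,L,D,P)),K)'
    internal I2 with children ['F', 'Y']
      leaf 'F' → 'F'
      leaf 'Y' → 'Y'
    → '(F,Y)'
    leaf 'Z' → 'Z'
  → '(((G,M,N,(C,L,D,P)),K),(F,Y),Z)'
→ '(E,(((G,M,N,(C,L,D,P)),K),(F,Y),Z))'
Final: (E,(((G,M,N,(C,L,D,P)),K),(F,Y),Z));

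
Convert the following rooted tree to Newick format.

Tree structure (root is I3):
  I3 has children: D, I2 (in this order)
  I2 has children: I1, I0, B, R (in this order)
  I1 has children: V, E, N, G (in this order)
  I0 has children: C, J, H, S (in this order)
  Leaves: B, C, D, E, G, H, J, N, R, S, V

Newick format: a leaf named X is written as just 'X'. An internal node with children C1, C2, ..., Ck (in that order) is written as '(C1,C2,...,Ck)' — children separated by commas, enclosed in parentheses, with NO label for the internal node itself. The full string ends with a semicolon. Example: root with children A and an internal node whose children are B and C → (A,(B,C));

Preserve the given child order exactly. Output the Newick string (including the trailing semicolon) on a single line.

internal I3 with children ['D', 'I2']
  leaf 'D' → 'D'
  internal I2 with children ['I1', 'I0', 'B', 'R']
    internal I1 with children ['V', 'E', 'N', 'G']
      leaf 'V' → 'V'
      leaf 'E' → 'E'
      leaf 'N' → 'N'
      leaf 'G' → 'G'
    → '(V,E,N,G)'
    internal I0 with children ['C', 'J', 'H', 'S']
      leaf 'C' → 'C'
      leaf 'J' → 'J'
      leaf 'H' → 'H'
      leaf 'S' → 'S'
    → '(C,J,H,S)'
    leaf 'B' → 'B'
    leaf 'R' → 'R'
  → '((V,E,N,G),(C,J,H,S),B,R)'
→ '(D,((V,E,N,G),(C,J,H,S),B,R))'
Final: (D,((V,E,N,G),(C,J,H,S),B,R));

Answer: (D,((V,E,N,G),(C,J,H,S),B,R));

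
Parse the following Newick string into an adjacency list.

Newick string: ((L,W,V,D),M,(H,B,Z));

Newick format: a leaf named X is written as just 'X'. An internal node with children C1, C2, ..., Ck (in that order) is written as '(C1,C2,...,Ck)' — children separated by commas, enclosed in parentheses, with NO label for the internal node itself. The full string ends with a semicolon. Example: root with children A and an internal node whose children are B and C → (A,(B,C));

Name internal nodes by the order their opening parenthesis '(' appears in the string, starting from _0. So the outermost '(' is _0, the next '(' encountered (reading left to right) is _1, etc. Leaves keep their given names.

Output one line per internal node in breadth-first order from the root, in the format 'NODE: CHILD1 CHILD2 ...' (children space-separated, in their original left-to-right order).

Answer: _0: _1 M _2
_1: L W V D
_2: H B Z

Derivation:
Input: ((L,W,V,D),M,(H,B,Z));
Scanning left-to-right, naming '(' by encounter order:
  pos 0: '(' -> open internal node _0 (depth 1)
  pos 1: '(' -> open internal node _1 (depth 2)
  pos 9: ')' -> close internal node _1 (now at depth 1)
  pos 13: '(' -> open internal node _2 (depth 2)
  pos 19: ')' -> close internal node _2 (now at depth 1)
  pos 20: ')' -> close internal node _0 (now at depth 0)
Total internal nodes: 3
BFS adjacency from root:
  _0: _1 M _2
  _1: L W V D
  _2: H B Z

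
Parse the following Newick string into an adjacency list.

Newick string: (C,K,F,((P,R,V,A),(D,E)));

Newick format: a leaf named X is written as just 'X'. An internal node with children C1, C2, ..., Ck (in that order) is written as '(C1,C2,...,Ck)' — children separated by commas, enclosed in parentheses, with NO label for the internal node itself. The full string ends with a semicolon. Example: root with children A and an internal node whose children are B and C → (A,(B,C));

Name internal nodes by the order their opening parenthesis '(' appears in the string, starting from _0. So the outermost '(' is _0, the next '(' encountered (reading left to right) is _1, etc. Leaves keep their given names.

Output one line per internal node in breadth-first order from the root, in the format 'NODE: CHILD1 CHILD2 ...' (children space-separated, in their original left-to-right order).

Answer: _0: C K F _1
_1: _2 _3
_2: P R V A
_3: D E

Derivation:
Input: (C,K,F,((P,R,V,A),(D,E)));
Scanning left-to-right, naming '(' by encounter order:
  pos 0: '(' -> open internal node _0 (depth 1)
  pos 7: '(' -> open internal node _1 (depth 2)
  pos 8: '(' -> open internal node _2 (depth 3)
  pos 16: ')' -> close internal node _2 (now at depth 2)
  pos 18: '(' -> open internal node _3 (depth 3)
  pos 22: ')' -> close internal node _3 (now at depth 2)
  pos 23: ')' -> close internal node _1 (now at depth 1)
  pos 24: ')' -> close internal node _0 (now at depth 0)
Total internal nodes: 4
BFS adjacency from root:
  _0: C K F _1
  _1: _2 _3
  _2: P R V A
  _3: D E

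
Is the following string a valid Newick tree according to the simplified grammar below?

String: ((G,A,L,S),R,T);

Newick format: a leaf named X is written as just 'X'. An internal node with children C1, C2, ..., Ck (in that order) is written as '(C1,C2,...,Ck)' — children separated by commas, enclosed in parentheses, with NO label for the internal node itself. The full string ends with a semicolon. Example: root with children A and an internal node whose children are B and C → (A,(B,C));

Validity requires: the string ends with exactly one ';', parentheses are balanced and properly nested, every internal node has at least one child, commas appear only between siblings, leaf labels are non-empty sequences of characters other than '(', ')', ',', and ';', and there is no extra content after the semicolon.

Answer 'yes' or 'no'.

Answer: yes

Derivation:
Input: ((G,A,L,S),R,T);
Paren balance: 2 '(' vs 2 ')' OK
Ends with single ';': True
Full parse: OK
Valid: True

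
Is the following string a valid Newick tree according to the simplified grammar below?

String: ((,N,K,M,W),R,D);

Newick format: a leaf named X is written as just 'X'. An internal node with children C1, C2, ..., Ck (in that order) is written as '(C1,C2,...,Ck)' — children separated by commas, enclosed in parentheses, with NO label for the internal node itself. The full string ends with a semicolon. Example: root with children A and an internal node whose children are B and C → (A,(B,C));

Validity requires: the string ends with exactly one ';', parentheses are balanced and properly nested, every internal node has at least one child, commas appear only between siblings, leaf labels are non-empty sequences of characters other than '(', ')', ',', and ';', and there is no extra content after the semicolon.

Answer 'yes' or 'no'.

Input: ((,N,K,M,W),R,D);
Paren balance: 2 '(' vs 2 ')' OK
Ends with single ';': True
Full parse: FAILS (empty leaf label at pos 2)
Valid: False

Answer: no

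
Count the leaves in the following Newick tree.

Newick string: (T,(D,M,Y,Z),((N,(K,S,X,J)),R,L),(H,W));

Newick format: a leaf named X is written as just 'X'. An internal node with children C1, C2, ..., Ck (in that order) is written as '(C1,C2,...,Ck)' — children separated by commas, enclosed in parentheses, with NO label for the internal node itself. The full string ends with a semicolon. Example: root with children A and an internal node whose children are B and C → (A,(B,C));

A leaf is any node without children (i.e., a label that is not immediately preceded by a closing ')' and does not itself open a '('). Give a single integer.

Newick: (T,(D,M,Y,Z),((N,(K,S,X,J)),R,L),(H,W));
Scan left-to-right; a leaf is any maximal label run not followed by '(':
  pos 1: leaf 'T' → count = 1
  pos 4: leaf 'D' → count = 2
  pos 6: leaf 'M' → count = 3
  pos 8: leaf 'Y' → count = 4
  pos 10: leaf 'Z' → count = 5
  pos 15: leaf 'N' → count = 6
  pos 18: leaf 'K' → count = 7
  pos 20: leaf 'S' → count = 8
  pos 22: leaf 'X' → count = 9
  pos 24: leaf 'J' → count = 10
  pos 28: leaf 'R' → count = 11
  pos 30: leaf 'L' → count = 12
  pos 34: leaf 'H' → count = 13
  pos 36: leaf 'W' → count = 14
Total leaves: 14

Answer: 14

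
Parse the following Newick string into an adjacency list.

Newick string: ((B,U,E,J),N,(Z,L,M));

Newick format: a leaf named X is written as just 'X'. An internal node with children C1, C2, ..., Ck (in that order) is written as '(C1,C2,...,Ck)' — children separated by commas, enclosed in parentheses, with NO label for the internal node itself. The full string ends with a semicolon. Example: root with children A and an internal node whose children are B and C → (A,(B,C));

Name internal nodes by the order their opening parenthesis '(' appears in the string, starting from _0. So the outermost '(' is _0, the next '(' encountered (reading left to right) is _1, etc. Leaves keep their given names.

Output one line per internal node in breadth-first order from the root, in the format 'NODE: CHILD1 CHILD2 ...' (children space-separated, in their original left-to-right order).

Input: ((B,U,E,J),N,(Z,L,M));
Scanning left-to-right, naming '(' by encounter order:
  pos 0: '(' -> open internal node _0 (depth 1)
  pos 1: '(' -> open internal node _1 (depth 2)
  pos 9: ')' -> close internal node _1 (now at depth 1)
  pos 13: '(' -> open internal node _2 (depth 2)
  pos 19: ')' -> close internal node _2 (now at depth 1)
  pos 20: ')' -> close internal node _0 (now at depth 0)
Total internal nodes: 3
BFS adjacency from root:
  _0: _1 N _2
  _1: B U E J
  _2: Z L M

Answer: _0: _1 N _2
_1: B U E J
_2: Z L M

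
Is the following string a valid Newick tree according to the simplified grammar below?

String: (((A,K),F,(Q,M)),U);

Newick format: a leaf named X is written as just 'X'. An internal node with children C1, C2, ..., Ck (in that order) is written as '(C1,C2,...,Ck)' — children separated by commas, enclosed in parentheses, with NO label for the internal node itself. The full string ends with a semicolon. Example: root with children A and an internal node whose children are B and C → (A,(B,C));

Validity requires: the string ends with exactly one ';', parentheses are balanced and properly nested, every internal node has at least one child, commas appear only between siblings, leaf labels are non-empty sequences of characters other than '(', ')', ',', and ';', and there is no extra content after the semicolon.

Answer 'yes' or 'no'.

Input: (((A,K),F,(Q,M)),U);
Paren balance: 4 '(' vs 4 ')' OK
Ends with single ';': True
Full parse: OK
Valid: True

Answer: yes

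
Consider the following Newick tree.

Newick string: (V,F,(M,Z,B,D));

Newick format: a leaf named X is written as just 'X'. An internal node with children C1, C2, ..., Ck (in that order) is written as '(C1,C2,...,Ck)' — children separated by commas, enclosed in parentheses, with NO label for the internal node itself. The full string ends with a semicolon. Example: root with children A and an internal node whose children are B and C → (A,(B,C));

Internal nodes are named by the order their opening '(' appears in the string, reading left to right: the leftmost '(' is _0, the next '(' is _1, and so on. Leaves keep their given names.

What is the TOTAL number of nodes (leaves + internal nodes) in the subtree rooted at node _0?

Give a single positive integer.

Newick: (V,F,(M,Z,B,D));
Locate _0: it is the '(' at position 0 (the 1st '(' reading left to right).
Query: subtree rooted at _0
_0: subtree_size = 1 + 7
  V: subtree_size = 1 + 0
  F: subtree_size = 1 + 0
  _1: subtree_size = 1 + 4
    M: subtree_size = 1 + 0
    Z: subtree_size = 1 + 0
    B: subtree_size = 1 + 0
    D: subtree_size = 1 + 0
Total subtree size of _0: 8

Answer: 8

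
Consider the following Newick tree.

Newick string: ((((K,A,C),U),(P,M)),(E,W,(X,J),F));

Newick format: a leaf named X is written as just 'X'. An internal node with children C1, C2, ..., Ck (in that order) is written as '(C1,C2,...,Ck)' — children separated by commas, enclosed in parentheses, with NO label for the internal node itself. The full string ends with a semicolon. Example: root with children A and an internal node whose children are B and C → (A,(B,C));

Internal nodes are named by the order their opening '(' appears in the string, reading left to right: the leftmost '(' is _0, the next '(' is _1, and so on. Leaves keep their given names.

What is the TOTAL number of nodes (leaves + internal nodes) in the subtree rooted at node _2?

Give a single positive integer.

Newick: ((((K,A,C),U),(P,M)),(E,W,(X,J),F));
Locate _2: it is the '(' at position 2 (the 3rd '(' reading left to right).
Query: subtree rooted at _2
_2: subtree_size = 1 + 5
  _3: subtree_size = 1 + 3
    K: subtree_size = 1 + 0
    A: subtree_size = 1 + 0
    C: subtree_size = 1 + 0
  U: subtree_size = 1 + 0
Total subtree size of _2: 6

Answer: 6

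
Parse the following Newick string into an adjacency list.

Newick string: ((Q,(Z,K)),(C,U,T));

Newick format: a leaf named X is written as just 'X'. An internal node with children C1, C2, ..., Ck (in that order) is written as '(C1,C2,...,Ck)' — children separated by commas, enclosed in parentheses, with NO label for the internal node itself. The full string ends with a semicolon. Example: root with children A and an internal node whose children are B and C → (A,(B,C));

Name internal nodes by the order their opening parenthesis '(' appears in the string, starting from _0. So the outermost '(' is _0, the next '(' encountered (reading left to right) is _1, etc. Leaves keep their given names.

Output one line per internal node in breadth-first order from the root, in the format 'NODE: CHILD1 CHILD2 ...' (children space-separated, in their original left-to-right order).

Input: ((Q,(Z,K)),(C,U,T));
Scanning left-to-right, naming '(' by encounter order:
  pos 0: '(' -> open internal node _0 (depth 1)
  pos 1: '(' -> open internal node _1 (depth 2)
  pos 4: '(' -> open internal node _2 (depth 3)
  pos 8: ')' -> close internal node _2 (now at depth 2)
  pos 9: ')' -> close internal node _1 (now at depth 1)
  pos 11: '(' -> open internal node _3 (depth 2)
  pos 17: ')' -> close internal node _3 (now at depth 1)
  pos 18: ')' -> close internal node _0 (now at depth 0)
Total internal nodes: 4
BFS adjacency from root:
  _0: _1 _3
  _1: Q _2
  _3: C U T
  _2: Z K

Answer: _0: _1 _3
_1: Q _2
_3: C U T
_2: Z K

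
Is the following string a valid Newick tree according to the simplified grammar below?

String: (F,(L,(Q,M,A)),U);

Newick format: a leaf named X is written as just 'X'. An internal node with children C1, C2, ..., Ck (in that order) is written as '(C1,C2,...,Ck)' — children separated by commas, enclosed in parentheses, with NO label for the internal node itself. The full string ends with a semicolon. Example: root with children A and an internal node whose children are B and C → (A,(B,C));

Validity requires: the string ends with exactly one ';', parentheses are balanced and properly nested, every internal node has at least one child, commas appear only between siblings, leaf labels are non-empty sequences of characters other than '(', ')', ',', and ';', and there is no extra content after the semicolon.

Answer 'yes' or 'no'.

Input: (F,(L,(Q,M,A)),U);
Paren balance: 3 '(' vs 3 ')' OK
Ends with single ';': True
Full parse: OK
Valid: True

Answer: yes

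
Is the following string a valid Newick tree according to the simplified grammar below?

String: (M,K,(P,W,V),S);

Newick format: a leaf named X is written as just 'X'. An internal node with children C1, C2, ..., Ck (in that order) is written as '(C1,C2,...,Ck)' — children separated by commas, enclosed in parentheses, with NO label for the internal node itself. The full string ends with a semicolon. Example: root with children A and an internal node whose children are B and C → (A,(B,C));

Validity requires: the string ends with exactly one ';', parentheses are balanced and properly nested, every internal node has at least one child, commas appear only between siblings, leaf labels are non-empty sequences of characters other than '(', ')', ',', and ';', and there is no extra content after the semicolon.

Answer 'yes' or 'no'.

Answer: yes

Derivation:
Input: (M,K,(P,W,V),S);
Paren balance: 2 '(' vs 2 ')' OK
Ends with single ';': True
Full parse: OK
Valid: True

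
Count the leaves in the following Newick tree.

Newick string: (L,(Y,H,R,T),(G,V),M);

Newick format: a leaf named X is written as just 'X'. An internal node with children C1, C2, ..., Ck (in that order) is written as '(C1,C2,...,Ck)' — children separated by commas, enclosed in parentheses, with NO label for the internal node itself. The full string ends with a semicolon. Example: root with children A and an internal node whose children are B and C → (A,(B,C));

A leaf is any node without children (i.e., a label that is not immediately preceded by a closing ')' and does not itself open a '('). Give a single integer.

Newick: (L,(Y,H,R,T),(G,V),M);
Scan left-to-right; a leaf is any maximal label run not followed by '(':
  pos 1: leaf 'L' → count = 1
  pos 4: leaf 'Y' → count = 2
  pos 6: leaf 'H' → count = 3
  pos 8: leaf 'R' → count = 4
  pos 10: leaf 'T' → count = 5
  pos 14: leaf 'G' → count = 6
  pos 16: leaf 'V' → count = 7
  pos 19: leaf 'M' → count = 8
Total leaves: 8

Answer: 8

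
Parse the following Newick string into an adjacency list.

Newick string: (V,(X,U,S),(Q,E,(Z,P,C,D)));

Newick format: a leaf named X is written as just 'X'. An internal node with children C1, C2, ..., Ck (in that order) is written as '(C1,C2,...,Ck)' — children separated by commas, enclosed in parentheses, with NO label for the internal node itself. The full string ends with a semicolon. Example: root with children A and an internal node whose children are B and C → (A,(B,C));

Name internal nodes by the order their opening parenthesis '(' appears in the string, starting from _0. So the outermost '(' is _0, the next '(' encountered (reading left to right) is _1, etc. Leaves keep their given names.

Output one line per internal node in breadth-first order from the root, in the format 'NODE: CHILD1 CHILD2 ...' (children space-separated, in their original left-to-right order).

Input: (V,(X,U,S),(Q,E,(Z,P,C,D)));
Scanning left-to-right, naming '(' by encounter order:
  pos 0: '(' -> open internal node _0 (depth 1)
  pos 3: '(' -> open internal node _1 (depth 2)
  pos 9: ')' -> close internal node _1 (now at depth 1)
  pos 11: '(' -> open internal node _2 (depth 2)
  pos 16: '(' -> open internal node _3 (depth 3)
  pos 24: ')' -> close internal node _3 (now at depth 2)
  pos 25: ')' -> close internal node _2 (now at depth 1)
  pos 26: ')' -> close internal node _0 (now at depth 0)
Total internal nodes: 4
BFS adjacency from root:
  _0: V _1 _2
  _1: X U S
  _2: Q E _3
  _3: Z P C D

Answer: _0: V _1 _2
_1: X U S
_2: Q E _3
_3: Z P C D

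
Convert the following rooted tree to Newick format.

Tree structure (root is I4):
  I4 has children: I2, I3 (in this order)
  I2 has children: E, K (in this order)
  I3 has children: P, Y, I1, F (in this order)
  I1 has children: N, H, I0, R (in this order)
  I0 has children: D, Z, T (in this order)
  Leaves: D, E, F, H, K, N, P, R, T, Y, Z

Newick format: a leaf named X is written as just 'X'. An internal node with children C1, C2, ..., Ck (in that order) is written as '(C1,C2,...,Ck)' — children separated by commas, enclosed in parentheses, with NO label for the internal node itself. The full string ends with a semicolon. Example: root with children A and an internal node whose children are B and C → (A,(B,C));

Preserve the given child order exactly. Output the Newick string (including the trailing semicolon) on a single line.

Answer: ((E,K),(P,Y,(N,H,(D,Z,T),R),F));

Derivation:
internal I4 with children ['I2', 'I3']
  internal I2 with children ['E', 'K']
    leaf 'E' → 'E'
    leaf 'K' → 'K'
  → '(E,K)'
  internal I3 with children ['P', 'Y', 'I1', 'F']
    leaf 'P' → 'P'
    leaf 'Y' → 'Y'
    internal I1 with children ['N', 'H', 'I0', 'R']
      leaf 'N' → 'N'
      leaf 'H' → 'H'
      internal I0 with children ['D', 'Z', 'T']
        leaf 'D' → 'D'
        leaf 'Z' → 'Z'
        leaf 'T' → 'T'
      → '(D,Z,T)'
      leaf 'R' → 'R'
    → '(N,H,(D,Z,T),R)'
    leaf 'F' → 'F'
  → '(P,Y,(N,H,(D,Z,T),R),F)'
→ '((E,K),(P,Y,(N,H,(D,Z,T),R),F))'
Final: ((E,K),(P,Y,(N,H,(D,Z,T),R),F));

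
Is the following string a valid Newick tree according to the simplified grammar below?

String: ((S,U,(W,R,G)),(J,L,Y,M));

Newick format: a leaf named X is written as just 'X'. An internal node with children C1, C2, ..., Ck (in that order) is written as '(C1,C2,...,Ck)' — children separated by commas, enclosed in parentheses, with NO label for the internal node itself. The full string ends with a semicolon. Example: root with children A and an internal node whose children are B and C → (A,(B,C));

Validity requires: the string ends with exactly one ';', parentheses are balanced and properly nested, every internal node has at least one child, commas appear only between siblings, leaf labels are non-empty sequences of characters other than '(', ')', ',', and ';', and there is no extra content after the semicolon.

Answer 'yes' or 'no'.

Input: ((S,U,(W,R,G)),(J,L,Y,M));
Paren balance: 4 '(' vs 4 ')' OK
Ends with single ';': True
Full parse: OK
Valid: True

Answer: yes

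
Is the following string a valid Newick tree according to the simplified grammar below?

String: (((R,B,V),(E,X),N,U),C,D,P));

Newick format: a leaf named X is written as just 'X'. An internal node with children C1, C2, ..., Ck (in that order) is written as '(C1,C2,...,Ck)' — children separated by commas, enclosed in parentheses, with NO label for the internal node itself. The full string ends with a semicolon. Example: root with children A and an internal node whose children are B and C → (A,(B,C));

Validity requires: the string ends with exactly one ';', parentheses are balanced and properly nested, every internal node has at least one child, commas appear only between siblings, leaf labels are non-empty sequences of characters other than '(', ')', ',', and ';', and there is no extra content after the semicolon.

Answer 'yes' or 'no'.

Input: (((R,B,V),(E,X),N,U),C,D,P));
Paren balance: 4 '(' vs 5 ')' MISMATCH
Ends with single ';': True
Full parse: FAILS (extra content after tree at pos 27)
Valid: False

Answer: no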